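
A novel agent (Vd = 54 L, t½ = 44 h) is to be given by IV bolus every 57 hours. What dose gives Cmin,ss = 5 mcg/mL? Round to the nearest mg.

τ/t½ = 57/44 ≈ 1.2955, so f = (1/2)^(57/44) ≈ 0.407408.
Cmin,ss = (D/Vd)·f/(1−f), so D = Cmin,ss·Vd·(1−f)/f.
D = 5 × 54 × (1−f)/f ≈ 5 × 54 × 1.45454 ≈ 392.73 mg.

393 mg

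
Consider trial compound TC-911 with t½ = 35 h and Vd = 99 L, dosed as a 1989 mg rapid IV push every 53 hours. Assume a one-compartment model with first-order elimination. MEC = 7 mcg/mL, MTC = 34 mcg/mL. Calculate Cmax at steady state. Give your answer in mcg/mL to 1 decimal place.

30.9 mcg/mL

Over one 53-h interval, 53/35 ≈ 1.5143 half-lives elapse, leaving f ≈ 0.3501 of each dose.
Accumulation ratio R = 1/(1 − f) ≈ 1/0.6499 ≈ 1.5387.
Single-dose peak C₀ = D/Vd = 1989/99 ≈ 20.091 mcg/mL.
Steady-state peak Cmax,ss = C₀·R ≈ 20.091 × 1.5387 ≈ 30.914 mcg/mL.
Peak 30.9 mcg/mL vs MTC 34 mcg/mL: below toxic threshold.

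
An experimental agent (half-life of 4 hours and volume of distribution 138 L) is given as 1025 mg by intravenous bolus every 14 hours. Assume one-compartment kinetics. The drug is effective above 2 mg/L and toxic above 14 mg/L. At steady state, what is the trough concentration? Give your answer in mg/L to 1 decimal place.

0.7 mg/L

Over one 14-h interval, 14/4 ≈ 3.5 half-lives elapse, leaving f ≈ 0.0884 of each dose.
At steady state, accumulation factor R = 1/(1 − e^(−kτ)) ≈ 1.0970.
Single-dose peak C₀ = D/Vd = 1025/138 ≈ 7.428 mg/L.
Cmax,ss = C₀/(1 − f) ≈ 7.428/0.9116 ≈ 8.148 mg/L.
Steady-state trough Cmin,ss = Cmax,ss·f ≈ 8.148 × 0.0884 ≈ 0.720 mg/L.
Trough 0.7 mg/L vs MEC 2 mg/L: subtherapeutic.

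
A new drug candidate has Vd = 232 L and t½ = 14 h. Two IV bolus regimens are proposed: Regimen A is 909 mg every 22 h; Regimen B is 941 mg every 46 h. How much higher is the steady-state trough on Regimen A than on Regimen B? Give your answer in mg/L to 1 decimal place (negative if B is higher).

1.5 mg/L

Regimen A: f = (1/2)^(22/14) ≈ 0.3365; Cmin,ss = (909/232)·f/(1−f) ≈ 1.987 mg/L.
Regimen B: f = (1/2)^(46/14) ≈ 0.1025; Cmin,ss = (941/232)·f/(1−f) ≈ 0.463 mg/L.
Difference ≈ 1.987 − 0.463 ≈ 1.524 mg/L.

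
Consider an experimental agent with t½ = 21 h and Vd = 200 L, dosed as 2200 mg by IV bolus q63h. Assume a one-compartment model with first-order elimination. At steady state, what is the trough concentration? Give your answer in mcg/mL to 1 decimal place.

The dosing interval is 3 half-lives, so f = 2^(−3) = 0.125.
At steady state, R = 1/(1 − 0.125) = 8/7.
Single-dose peak C₀ = D/Vd = 2200/200 = 11 mcg/mL.
Steady-state peak Cmax,ss = C₀·R = 11 × 8/7 ≈ 12.571 mcg/mL.
Steady-state trough Cmin,ss = Cmax,ss·f ≈ 12.571 × 0.125 ≈ 1.571 mcg/mL.

1.6 mcg/mL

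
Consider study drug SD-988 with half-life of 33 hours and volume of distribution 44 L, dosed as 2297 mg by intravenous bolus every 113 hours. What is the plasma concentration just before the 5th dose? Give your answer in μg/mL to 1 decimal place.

5.4 μg/mL

f = (1/2)^(τ/t½) = (1/2)^(113/33) ≈ 0.0932.
C₀ = D/Vd = 2297/44 ≈ 52.205 μg/mL.
Before the 5th dose, 4 doses have been given. Superposition: Cmin = C₀·(f + f² + … + f^4).
≈ 52.205 × (0.0932 + 0.0087 + 0.0008 + 0.0001) ≈ 52.205 × 0.1028 ≈ 5.367 μg/mL.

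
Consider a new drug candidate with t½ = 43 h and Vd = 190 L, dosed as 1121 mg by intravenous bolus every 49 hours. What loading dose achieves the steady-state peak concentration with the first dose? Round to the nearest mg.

2053 mg

f = (1/2)^(49/43) ≈ 0.453906; accumulation ratio R = 1/(1−f) ≈ 1.83119.
Loading dose to hit Cmax,ss on first dose: D_load = D_maint·R ≈ 1121 × 1.83119 ≈ 2052.76 mg.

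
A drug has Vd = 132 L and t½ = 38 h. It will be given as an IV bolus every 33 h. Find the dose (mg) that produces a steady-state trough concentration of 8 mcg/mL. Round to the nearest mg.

τ/t½ = 33/38 ≈ 0.86842, so f = (1/2)^(33/38) ≈ 0.547746.
Cmin,ss = (D/Vd)·f/(1−f), so D = Cmin,ss·Vd·(1−f)/f.
D = 8 × 132 × (1−f)/f ≈ 8 × 132 × 0.82566 ≈ 871.90 mg.

872 mg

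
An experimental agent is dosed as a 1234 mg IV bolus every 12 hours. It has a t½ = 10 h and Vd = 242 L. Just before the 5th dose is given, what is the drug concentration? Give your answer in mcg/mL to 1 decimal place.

3.8 mcg/mL

f = (1/2)^(τ/t½) = (1/2)^(12/10) ≈ 0.4353.
C₀ = D/Vd = 1234/242 ≈ 5.099 mcg/mL.
Before the 5th dose, 4 doses have been given. Superposition: Cmin = C₀·(f + f² + … + f^4).
≈ 5.099 × (0.4353 + 0.1895 + 0.0825 + 0.0359) ≈ 5.099 × 0.7432 ≈ 3.790 mcg/mL.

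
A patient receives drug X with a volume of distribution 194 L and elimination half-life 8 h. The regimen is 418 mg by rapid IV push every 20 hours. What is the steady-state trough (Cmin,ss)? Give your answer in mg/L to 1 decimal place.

0.5 mg/L

k = ln2/t½ = ln2/8 ≈ 0.086643 h⁻¹; fraction remaining f = e^(−kτ) = e^(−0.086643×20) ≈ 0.1768.
Single-dose peak C₀ = D/Vd = 418/194 ≈ 2.155 mg/L.
Steady-state trough Cmin,ss = C₀·f/(1−f) ≈ 2.155 × 0.1768/0.8232 ≈ 0.463 mg/L.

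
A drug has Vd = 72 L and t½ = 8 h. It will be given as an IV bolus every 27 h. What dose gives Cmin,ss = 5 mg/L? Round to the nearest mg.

3375 mg

τ/t½ = 27/8 ≈ 3.375, so f = (1/2)^(27/8) ≈ 0.096388.
Cmin,ss = (D/Vd)·f/(1−f), so D = Cmin,ss·Vd·(1−f)/f.
D = 5 × 72 × (1−f)/f ≈ 5 × 72 × 9.37474 ≈ 3374.91 mg.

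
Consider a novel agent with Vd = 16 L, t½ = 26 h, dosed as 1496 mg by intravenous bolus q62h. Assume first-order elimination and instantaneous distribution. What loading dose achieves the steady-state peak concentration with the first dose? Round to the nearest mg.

f = (1/2)^(62/26) ≈ 0.191496; accumulation ratio R = 1/(1−f) ≈ 1.23685.
Loading dose to hit Cmax,ss on first dose: D_load = D_maint·R ≈ 1496 × 1.23685 ≈ 1850.33 mg.

1850 mg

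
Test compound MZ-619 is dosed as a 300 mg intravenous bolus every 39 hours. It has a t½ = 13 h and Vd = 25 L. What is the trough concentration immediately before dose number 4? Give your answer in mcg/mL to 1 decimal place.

f = (1/2)^(τ/t½) = (1/2)^(39/13) ≈ 0.1250.
C₀ = D/Vd = 300/25 ≈ 12.000 mcg/mL.
Before the 4th dose, 3 doses have been given. Superposition: Cmin = C₀·(f + f² + … + f^3).
≈ 12.000 × (0.1250 + 0.0156 + 0.0020) ≈ 12.000 × 0.1426 ≈ 1.711 mcg/mL.

1.7 mcg/mL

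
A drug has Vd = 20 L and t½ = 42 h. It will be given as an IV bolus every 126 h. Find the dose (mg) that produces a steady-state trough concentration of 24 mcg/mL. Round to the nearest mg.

τ/t½ = 126/42 ≈ 3, so f = (1/2)^(126/42) ≈ 0.125000.
Cmin,ss = (D/Vd)·f/(1−f), so D = Cmin,ss·Vd·(1−f)/f.
D = 24 × 20 × (1−f)/f ≈ 24 × 20 × 7.00000 ≈ 3360.00 mg.

3360 mg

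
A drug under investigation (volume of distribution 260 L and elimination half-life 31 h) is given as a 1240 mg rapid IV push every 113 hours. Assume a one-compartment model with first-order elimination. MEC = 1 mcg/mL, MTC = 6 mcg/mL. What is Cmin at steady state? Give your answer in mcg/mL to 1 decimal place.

k = ln2/t½ = ln2/31 ≈ 0.022360 h⁻¹; fraction remaining f = e^(−kτ) = e^(−0.022360×113) ≈ 0.0799.
At steady state, accumulation factor R = 1/(1 − e^(−kτ)) ≈ 1.0868.
Each bolus raises the concentration by D/Vd = 1240/260 ≈ 4.769 mcg/mL.
Cmax,ss = C₀/(1 − f) ≈ 4.769/0.9201 ≈ 5.183 mcg/mL.
One interval later, Cmin,ss = Cmax,ss·e^(−kτ) ≈ 5.183 × 0.0799 ≈ 0.414 mcg/mL.
Trough 0.4 mcg/mL vs MEC 1 mcg/mL: subtherapeutic.

0.4 mcg/mL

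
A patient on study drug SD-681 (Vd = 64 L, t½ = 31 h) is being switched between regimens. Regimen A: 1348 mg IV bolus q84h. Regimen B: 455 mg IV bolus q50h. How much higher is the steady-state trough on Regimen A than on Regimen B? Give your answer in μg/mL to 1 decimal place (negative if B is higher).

0.3 μg/mL

Regimen A: f = (1/2)^(84/31) ≈ 0.1529; Cmin,ss = (1348/64)·f/(1−f) ≈ 3.802 μg/mL.
Regimen B: f = (1/2)^(50/31) ≈ 0.3269; Cmin,ss = (455/64)·f/(1−f) ≈ 3.453 μg/mL.
Difference ≈ 3.802 − 3.453 ≈ 0.349 μg/mL.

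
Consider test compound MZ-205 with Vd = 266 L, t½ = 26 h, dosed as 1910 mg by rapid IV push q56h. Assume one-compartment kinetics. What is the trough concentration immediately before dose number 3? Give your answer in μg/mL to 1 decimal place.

2.0 μg/mL

f = (1/2)^(τ/t½) = (1/2)^(56/26) ≈ 0.2247.
C₀ = D/Vd = 1910/266 ≈ 7.180 μg/mL.
Before the 3rd dose, 2 doses have been given. Superposition: Cmin = C₀·(f + f²).
≈ 7.180 × (0.2247 + 0.0505) ≈ 7.180 × 0.2752 ≈ 1.976 μg/mL.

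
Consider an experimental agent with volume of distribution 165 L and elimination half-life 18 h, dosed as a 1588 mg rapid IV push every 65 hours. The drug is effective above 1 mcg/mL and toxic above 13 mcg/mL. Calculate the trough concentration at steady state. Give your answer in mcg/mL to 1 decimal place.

τ/t½ = 65/18 ≈ 3.6111, so fraction remaining f = (1/2)^(65/18) ≈ 0.0818.
Accumulation ratio R = 1/(1 − f) ≈ 1/0.9182 ≈ 1.0891.
Single-dose peak C₀ = D/Vd = 1588/165 ≈ 9.624 mcg/mL.
Steady-state peak Cmax,ss = C₀·R ≈ 9.624 × 1.0891 ≈ 10.481 mcg/mL.
One interval later, Cmin,ss = Cmax,ss·e^(−kτ) ≈ 10.481 × 0.0818 ≈ 0.857 mcg/mL.
Trough 0.9 mcg/mL vs MEC 1 mcg/mL: subtherapeutic.

0.9 mcg/mL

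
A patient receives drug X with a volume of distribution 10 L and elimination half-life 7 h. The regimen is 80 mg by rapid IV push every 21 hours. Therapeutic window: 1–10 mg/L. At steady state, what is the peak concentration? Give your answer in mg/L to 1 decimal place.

9.1 mg/L

τ = 21 h = 3 half-lives, so f = (1/2)^3 = 0.125.
Accumulation ratio R = 1/(1 − f) = 1/0.875 = 8/7.
Single-dose peak C₀ = D/Vd = 80/10 = 8 mg/L.
Steady-state peak Cmax,ss = C₀·R = 8 × 8/7 ≈ 9.143 mg/L.
Peak 9.1 mg/L vs MTC 10 mg/L: below toxic threshold.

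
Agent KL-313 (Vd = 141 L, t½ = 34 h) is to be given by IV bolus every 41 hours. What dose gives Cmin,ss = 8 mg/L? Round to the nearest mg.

1474 mg

τ/t½ = 41/34 ≈ 1.2059, so f = (1/2)^(41/34) ≈ 0.433504.
Cmin,ss = (D/Vd)·f/(1−f), so D = Cmin,ss·Vd·(1−f)/f.
D = 8 × 141 × (1−f)/f ≈ 8 × 141 × 1.30678 ≈ 1474.05 mg.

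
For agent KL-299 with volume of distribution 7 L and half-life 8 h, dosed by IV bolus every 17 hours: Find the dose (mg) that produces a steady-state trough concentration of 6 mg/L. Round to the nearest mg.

141 mg

τ/t½ = 17/8 ≈ 2.125, so f = (1/2)^(17/8) ≈ 0.229251.
Cmin,ss = (D/Vd)·f/(1−f), so D = Cmin,ss·Vd·(1−f)/f.
D = 6 × 7 × (1−f)/f ≈ 6 × 7 × 3.36203 ≈ 141.21 mg.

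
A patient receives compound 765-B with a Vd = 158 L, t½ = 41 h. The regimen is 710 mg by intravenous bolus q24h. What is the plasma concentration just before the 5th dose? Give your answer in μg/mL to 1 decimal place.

7.2 μg/mL

f = (1/2)^(τ/t½) = (1/2)^(24/41) ≈ 0.6665.
C₀ = D/Vd = 710/158 ≈ 4.494 μg/mL.
Before the 5th dose, 4 doses have been given. Superposition: Cmin = C₀·(f + f² + … + f^4).
≈ 4.494 × (0.6665 + 0.4442 + 0.2961 + 0.1973) ≈ 4.494 × 1.6041 ≈ 7.209 μg/mL.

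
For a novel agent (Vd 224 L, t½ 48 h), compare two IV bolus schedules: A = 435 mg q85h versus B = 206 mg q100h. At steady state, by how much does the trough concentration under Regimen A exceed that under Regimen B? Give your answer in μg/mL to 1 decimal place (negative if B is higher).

0.5 μg/mL

Regimen A: f = (1/2)^(85/48) ≈ 0.2930; Cmin,ss = (435/224)·f/(1−f) ≈ 0.805 μg/mL.
Regimen B: f = (1/2)^(100/48) ≈ 0.2360; Cmin,ss = (206/224)·f/(1−f) ≈ 0.284 μg/mL.
Difference ≈ 0.805 − 0.284 ≈ 0.521 μg/mL.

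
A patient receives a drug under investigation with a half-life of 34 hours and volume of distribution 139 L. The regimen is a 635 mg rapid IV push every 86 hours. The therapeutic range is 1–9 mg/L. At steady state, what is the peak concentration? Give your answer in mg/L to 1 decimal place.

k = ln2/t½ = ln2/34 ≈ 0.020387 h⁻¹; fraction remaining f = e^(−kτ) = e^(−0.020387×86) ≈ 0.1732.
At steady state, accumulation factor R = 1/(1 − e^(−kτ)) ≈ 1.2095.
Each bolus raises the concentration by D/Vd = 635/139 ≈ 4.568 mg/L.
Steady-state peak Cmax,ss = C₀·R ≈ 4.568 × 1.2095 ≈ 5.525 mg/L.
Peak 5.5 mg/L vs MTC 9 mg/L: below toxic threshold.

5.5 mg/L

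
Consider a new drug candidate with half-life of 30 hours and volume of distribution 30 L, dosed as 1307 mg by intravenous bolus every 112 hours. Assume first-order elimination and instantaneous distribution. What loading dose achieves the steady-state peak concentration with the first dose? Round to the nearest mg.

1413 mg

f = (1/2)^(112/30) ≈ 0.075189; accumulation ratio R = 1/(1−f) ≈ 1.08130.
Loading dose to hit Cmax,ss on first dose: D_load = D_maint·R ≈ 1307 × 1.08130 ≈ 1413.26 mg.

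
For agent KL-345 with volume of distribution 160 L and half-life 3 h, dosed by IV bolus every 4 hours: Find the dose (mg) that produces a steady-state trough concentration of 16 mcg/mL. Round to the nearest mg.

3891 mg

τ/t½ = 4/3 ≈ 1.3333, so f = (1/2)^(4/3) ≈ 0.396850.
Cmin,ss = (D/Vd)·f/(1−f), so D = Cmin,ss·Vd·(1−f)/f.
D = 16 × 160 × (1−f)/f ≈ 16 × 160 × 1.51984 ≈ 3890.79 mg.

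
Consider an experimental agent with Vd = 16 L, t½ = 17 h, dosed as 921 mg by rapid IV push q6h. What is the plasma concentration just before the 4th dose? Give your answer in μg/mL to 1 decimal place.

108.0 μg/mL

f = (1/2)^(τ/t½) = (1/2)^(6/17) ≈ 0.7830.
C₀ = D/Vd = 921/16 ≈ 57.562 μg/mL.
Before the 4th dose, 3 doses have been given. Superposition: Cmin = C₀·(f + f² + … + f^3).
≈ 57.562 × (0.7830 + 0.6131 + 0.4800) ≈ 57.562 × 1.8761 ≈ 107.992 μg/mL.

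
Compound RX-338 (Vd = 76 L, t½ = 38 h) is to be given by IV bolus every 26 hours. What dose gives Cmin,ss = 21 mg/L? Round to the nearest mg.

968 mg

τ/t½ = 26/38 ≈ 0.68421, so f = (1/2)^(26/38) ≈ 0.622346.
Cmin,ss = (D/Vd)·f/(1−f), so D = Cmin,ss·Vd·(1−f)/f.
D = 21 × 76 × (1−f)/f ≈ 21 × 76 × 0.60682 ≈ 968.48 mg.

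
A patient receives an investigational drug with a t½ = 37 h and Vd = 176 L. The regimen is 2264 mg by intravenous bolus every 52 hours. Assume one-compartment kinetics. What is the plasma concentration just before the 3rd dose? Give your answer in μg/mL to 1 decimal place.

6.7 μg/mL

f = (1/2)^(τ/t½) = (1/2)^(52/37) ≈ 0.3775.
C₀ = D/Vd = 2264/176 ≈ 12.864 μg/mL.
Before the 3rd dose, 2 doses have been given. Superposition: Cmin = C₀·(f + f²).
≈ 12.864 × (0.3775 + 0.1425) ≈ 12.864 × 0.5200 ≈ 6.689 μg/mL.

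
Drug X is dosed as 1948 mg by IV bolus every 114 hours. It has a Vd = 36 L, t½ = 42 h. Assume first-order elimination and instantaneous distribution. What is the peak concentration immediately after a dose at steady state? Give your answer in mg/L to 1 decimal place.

τ/t½ = 114/42 ≈ 2.7143, so fraction remaining f = (1/2)^(114/42) ≈ 0.1524.
Accumulation ratio R = 1/(1 − f) ≈ 1/0.8476 ≈ 1.1798.
Single-dose peak C₀ = D/Vd = 1948/36 ≈ 54.111 mg/L.
Cmax,ss = C₀/(1 − f) ≈ 54.111/0.8476 ≈ 63.840 mg/L.

63.8 mg/L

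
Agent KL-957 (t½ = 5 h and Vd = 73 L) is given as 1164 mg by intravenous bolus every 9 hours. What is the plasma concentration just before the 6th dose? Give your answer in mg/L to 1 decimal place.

6.4 mg/L

f = (1/2)^(τ/t½) = (1/2)^(9/5) ≈ 0.2872.
C₀ = D/Vd = 1164/73 ≈ 15.945 mg/L.
Before the 6th dose, 5 doses have been given. Superposition: Cmin = C₀·(f + f² + … + f^5).
≈ 15.945 × (0.2872 + 0.0825 + 0.0237 + 0.0068 + 0.0020) ≈ 15.945 × 0.4022 ≈ 6.413 mg/L.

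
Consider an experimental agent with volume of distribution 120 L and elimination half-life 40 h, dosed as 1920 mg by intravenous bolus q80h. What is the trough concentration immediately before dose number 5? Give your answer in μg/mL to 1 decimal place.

5.3 μg/mL

f = (1/2)^(τ/t½) = (1/2)^(80/40) ≈ 0.2500.
C₀ = D/Vd = 1920/120 ≈ 16.000 μg/mL.
Before the 5th dose, 4 doses have been given. Superposition: Cmin = C₀·(f + f² + … + f^4).
≈ 16.000 × (0.2500 + 0.0625 + 0.0156 + 0.0039) ≈ 16.000 × 0.3320 ≈ 5.312 μg/mL.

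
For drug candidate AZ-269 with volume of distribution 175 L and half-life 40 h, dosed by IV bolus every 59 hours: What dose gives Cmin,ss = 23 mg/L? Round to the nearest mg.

τ/t½ = 59/40 ≈ 1.475, so f = (1/2)^(59/40) ≈ 0.359733.
Cmin,ss = (D/Vd)·f/(1−f), so D = Cmin,ss·Vd·(1−f)/f.
D = 23 × 175 × (1−f)/f ≈ 23 × 175 × 1.77984 ≈ 7163.86 mg.

7164 mg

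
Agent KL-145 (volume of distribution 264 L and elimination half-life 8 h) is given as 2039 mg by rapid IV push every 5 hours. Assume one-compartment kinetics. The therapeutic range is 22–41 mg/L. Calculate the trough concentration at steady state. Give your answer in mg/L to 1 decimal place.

14.2 mg/L

τ/t½ = 5/8 ≈ 0.625, so fraction remaining f = (1/2)^(5/8) ≈ 0.6484.
Accumulation ratio R = 1/(1 − f) ≈ 1/0.3516 ≈ 2.8441.
Each bolus raises the concentration by D/Vd = 2039/264 ≈ 7.723 mg/L.
Cmax,ss = C₀/(1 − f) ≈ 7.723/0.3516 ≈ 21.965 mg/L.
One interval later, Cmin,ss = Cmax,ss·e^(−kτ) ≈ 21.965 × 0.6484 ≈ 14.242 mg/L.
Trough 14.2 mg/L vs MEC 22 mg/L: subtherapeutic.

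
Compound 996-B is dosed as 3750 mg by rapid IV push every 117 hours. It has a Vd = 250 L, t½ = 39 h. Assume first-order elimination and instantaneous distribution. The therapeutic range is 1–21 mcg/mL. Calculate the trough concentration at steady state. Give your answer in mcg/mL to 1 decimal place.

2.1 mcg/mL

τ = 117 h = 3 half-lives, so f = (1/2)^3 = 0.125.
At steady state, R = 1/(1 − 0.125) = 8/7.
Single-dose peak C₀ = D/Vd = 3750/250 = 15 mcg/mL.
Steady-state peak Cmax,ss = C₀·R = 15 × 8/7 ≈ 17.143 mcg/mL.
Steady-state trough Cmin,ss = Cmax,ss·f ≈ 17.143 × 0.125 ≈ 2.143 mcg/mL.
Trough 2.1 mcg/mL vs MEC 1 mcg/mL: adequate.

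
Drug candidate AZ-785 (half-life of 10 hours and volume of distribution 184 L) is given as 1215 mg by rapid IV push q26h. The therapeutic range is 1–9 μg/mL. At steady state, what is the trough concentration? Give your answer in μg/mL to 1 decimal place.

1.3 μg/mL

τ/t½ = 26/10 ≈ 2.6, so fraction remaining f = (1/2)^(26/10) ≈ 0.1649.
Accumulation ratio R = 1/(1 − f) ≈ 1/0.8351 ≈ 1.1975.
Single-dose peak C₀ = D/Vd = 1215/184 ≈ 6.603 μg/mL.
Cmax,ss = C₀/(1 − f) ≈ 6.603/0.8351 ≈ 7.907 μg/mL.
Steady-state trough Cmin,ss = Cmax,ss·f ≈ 7.907 × 0.1649 ≈ 1.304 μg/mL.
Trough 1.3 μg/mL vs MEC 1 μg/mL: adequate.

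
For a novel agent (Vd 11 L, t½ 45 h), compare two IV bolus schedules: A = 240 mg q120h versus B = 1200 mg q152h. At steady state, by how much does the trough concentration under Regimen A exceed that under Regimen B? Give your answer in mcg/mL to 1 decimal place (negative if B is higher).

Regimen A: f = (1/2)^(120/45) ≈ 0.1575; Cmin,ss = (240/11)·f/(1−f) ≈ 4.079 mcg/mL.
Regimen B: f = (1/2)^(152/45) ≈ 0.0962; Cmin,ss = (1200/11)·f/(1−f) ≈ 11.612 mcg/mL.
Difference ≈ 4.079 − 11.612 ≈ -7.533 mcg/mL.

-7.5 mcg/mL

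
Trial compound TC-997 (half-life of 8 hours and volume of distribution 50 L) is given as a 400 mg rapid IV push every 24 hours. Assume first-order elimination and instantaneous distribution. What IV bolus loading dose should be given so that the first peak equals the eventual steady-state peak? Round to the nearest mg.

457 mg

f = (1/2)^(24/8) ≈ 0.125000; accumulation ratio R = 1/(1−f) ≈ 1.14286.
Loading dose to hit Cmax,ss on first dose: D_load = D_maint·R ≈ 400 × 1.14286 ≈ 457.14 mg.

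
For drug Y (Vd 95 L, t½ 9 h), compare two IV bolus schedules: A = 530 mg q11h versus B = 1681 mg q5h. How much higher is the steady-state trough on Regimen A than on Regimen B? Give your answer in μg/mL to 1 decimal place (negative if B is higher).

-33.5 μg/mL

Regimen A: f = (1/2)^(11/9) ≈ 0.4286; Cmin,ss = (530/95)·f/(1−f) ≈ 4.185 μg/mL.
Regimen B: f = (1/2)^(5/9) ≈ 0.6804; Cmin,ss = (1681/95)·f/(1−f) ≈ 37.671 μg/mL.
Difference ≈ 4.185 − 37.671 ≈ -33.486 μg/mL.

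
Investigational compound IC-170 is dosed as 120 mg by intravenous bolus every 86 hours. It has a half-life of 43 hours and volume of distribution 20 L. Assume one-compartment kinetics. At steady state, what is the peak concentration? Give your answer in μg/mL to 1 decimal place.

8.0 μg/mL

τ = 86 h = 2 half-lives, so f = (1/2)^2 = 0.25.
At steady state, R = 1/(1 − 0.25) = 4/3.
Single-dose peak C₀ = D/Vd = 120/20 = 6 μg/mL.
Steady-state peak Cmax,ss = C₀·R = 6 × 4/3 ≈ 8.000 μg/mL.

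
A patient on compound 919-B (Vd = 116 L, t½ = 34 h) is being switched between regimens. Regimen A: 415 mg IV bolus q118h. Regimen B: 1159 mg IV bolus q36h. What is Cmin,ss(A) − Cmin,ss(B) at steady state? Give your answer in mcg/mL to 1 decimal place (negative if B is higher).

-8.9 mcg/mL

Regimen A: f = (1/2)^(118/34) ≈ 0.0902; Cmin,ss = (415/116)·f/(1−f) ≈ 0.355 mcg/mL.
Regimen B: f = (1/2)^(36/34) ≈ 0.4800; Cmin,ss = (1159/116)·f/(1−f) ≈ 9.223 mcg/mL.
Difference ≈ 0.355 − 9.223 ≈ -8.868 mcg/mL.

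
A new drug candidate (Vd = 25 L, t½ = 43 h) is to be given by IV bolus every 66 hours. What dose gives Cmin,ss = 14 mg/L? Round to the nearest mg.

τ/t½ = 66/43 ≈ 1.5349, so f = (1/2)^(66/43) ≈ 0.345107.
Cmin,ss = (D/Vd)·f/(1−f), so D = Cmin,ss·Vd·(1−f)/f.
D = 14 × 25 × (1−f)/f ≈ 14 × 25 × 1.89765 ≈ 664.18 mg.

664 mg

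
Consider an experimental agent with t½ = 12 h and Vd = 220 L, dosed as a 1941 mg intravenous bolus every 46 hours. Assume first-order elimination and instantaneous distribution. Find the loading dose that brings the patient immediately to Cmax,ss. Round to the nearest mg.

2087 mg

f = (1/2)^(46/12) ≈ 0.070154; accumulation ratio R = 1/(1−f) ≈ 1.07545.
Loading dose to hit Cmax,ss on first dose: D_load = D_maint·R ≈ 1941 × 1.07545 ≈ 2087.45 mg.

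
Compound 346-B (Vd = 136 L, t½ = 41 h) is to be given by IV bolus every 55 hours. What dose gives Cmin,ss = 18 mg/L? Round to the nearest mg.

τ/t½ = 55/41 ≈ 1.3415, so f = (1/2)^(55/41) ≈ 0.394620.
Cmin,ss = (D/Vd)·f/(1−f), so D = Cmin,ss·Vd·(1−f)/f.
D = 18 × 136 × (1−f)/f ≈ 18 × 136 × 1.53408 ≈ 3755.43 mg.

3755 mg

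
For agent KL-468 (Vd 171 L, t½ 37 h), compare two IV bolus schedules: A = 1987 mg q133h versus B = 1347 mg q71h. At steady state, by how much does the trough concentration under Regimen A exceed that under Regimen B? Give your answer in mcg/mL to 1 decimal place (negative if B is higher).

Regimen A: f = (1/2)^(133/37) ≈ 0.0828; Cmin,ss = (1987/171)·f/(1−f) ≈ 1.049 mcg/mL.
Regimen B: f = (1/2)^(71/37) ≈ 0.2645; Cmin,ss = (1347/171)·f/(1−f) ≈ 2.833 mcg/mL.
Difference ≈ 1.049 − 2.833 ≈ -1.784 mcg/mL.

-1.8 mcg/mL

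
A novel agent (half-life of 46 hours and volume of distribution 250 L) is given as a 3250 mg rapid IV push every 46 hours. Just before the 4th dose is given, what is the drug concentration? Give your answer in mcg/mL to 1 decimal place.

11.4 mcg/mL

f = (1/2)^(τ/t½) = (1/2)^(46/46) ≈ 0.5000.
C₀ = D/Vd = 3250/250 ≈ 13.000 mcg/mL.
Before the 4th dose, 3 doses have been given. Superposition: Cmin = C₀·(f + f² + … + f^3).
≈ 13.000 × (0.5000 + 0.2500 + 0.1250) ≈ 13.000 × 0.8750 ≈ 11.375 mcg/mL.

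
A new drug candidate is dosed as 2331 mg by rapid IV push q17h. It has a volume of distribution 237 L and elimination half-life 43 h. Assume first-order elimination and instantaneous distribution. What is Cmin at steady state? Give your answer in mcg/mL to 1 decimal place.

31.2 mcg/mL

Over one 17-h interval, 17/43 ≈ 0.39535 half-lives elapse, leaving f ≈ 0.7603 of each dose.
Single-dose peak C₀ = D/Vd = 2331/237 ≈ 9.835 mcg/mL.
Steady-state trough Cmin,ss = C₀·f/(1−f) ≈ 9.835 × 0.7603/0.2397 ≈ 31.195 mcg/mL.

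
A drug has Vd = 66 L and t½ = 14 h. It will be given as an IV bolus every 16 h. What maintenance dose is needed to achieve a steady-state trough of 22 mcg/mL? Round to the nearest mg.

τ/t½ = 16/14 ≈ 1.1429, so f = (1/2)^(16/14) ≈ 0.452862.
Cmin,ss = (D/Vd)·f/(1−f), so D = Cmin,ss·Vd·(1−f)/f.
D = 22 × 66 × (1−f)/f ≈ 22 × 66 × 1.20818 ≈ 1754.28 mg.

1754 mg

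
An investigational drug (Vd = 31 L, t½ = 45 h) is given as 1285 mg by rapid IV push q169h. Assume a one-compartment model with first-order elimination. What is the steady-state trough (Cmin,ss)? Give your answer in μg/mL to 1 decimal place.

3.3 μg/mL

k = ln2/t½ = ln2/45 ≈ 0.015403 h⁻¹; fraction remaining f = e^(−kτ) = e^(−0.015403×169) ≈ 0.0740.
Accumulation ratio R = 1/(1 − f) ≈ 1/0.9260 ≈ 1.0799.
Single-dose peak C₀ = D/Vd = 1285/31 ≈ 41.452 μg/mL.
Steady-state peak Cmax,ss = C₀·R ≈ 41.452 × 1.0799 ≈ 44.764 μg/mL.
One interval later, Cmin,ss = Cmax,ss·e^(−kτ) ≈ 44.764 × 0.0740 ≈ 3.313 μg/mL.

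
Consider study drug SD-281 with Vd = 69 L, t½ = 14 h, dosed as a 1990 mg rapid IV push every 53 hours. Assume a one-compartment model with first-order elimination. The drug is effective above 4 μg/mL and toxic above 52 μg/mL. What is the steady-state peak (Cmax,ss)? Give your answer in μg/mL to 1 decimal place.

31.1 μg/mL

τ/t½ = 53/14 ≈ 3.7857, so fraction remaining f = (1/2)^(53/14) ≈ 0.0725.
At steady state, accumulation factor R = 1/(1 − e^(−kτ)) ≈ 1.0782.
Each bolus raises the concentration by D/Vd = 1990/69 ≈ 28.841 μg/mL.
Cmax,ss = C₀/(1 − f) ≈ 28.841/0.9275 ≈ 31.095 μg/mL.
Peak 31.1 μg/mL vs MTC 52 μg/mL: below toxic threshold.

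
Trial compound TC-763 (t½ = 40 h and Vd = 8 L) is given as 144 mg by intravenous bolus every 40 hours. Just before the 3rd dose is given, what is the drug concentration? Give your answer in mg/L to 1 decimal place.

f = (1/2)^(τ/t½) = (1/2)^(40/40) ≈ 0.5000.
C₀ = D/Vd = 144/8 ≈ 18.000 mg/L.
Before the 3rd dose, 2 doses have been given. Superposition: Cmin = C₀·(f + f²).
≈ 18.000 × (0.5000 + 0.2500) ≈ 18.000 × 0.7500 ≈ 13.500 mg/L.

13.5 mg/L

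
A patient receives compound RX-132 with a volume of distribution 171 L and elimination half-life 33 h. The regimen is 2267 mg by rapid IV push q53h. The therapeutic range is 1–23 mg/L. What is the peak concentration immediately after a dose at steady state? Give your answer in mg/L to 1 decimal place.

Over one 53-h interval, 53/33 ≈ 1.6061 half-lives elapse, leaving f ≈ 0.3285 of each dose.
Accumulation ratio R = 1/(1 − f) ≈ 1/0.6715 ≈ 1.4892.
Single-dose peak C₀ = D/Vd = 2267/171 ≈ 13.257 mg/L.
Cmax,ss = C₀/(1 − f) ≈ 13.257/0.6715 ≈ 19.742 mg/L.
Peak 19.7 mg/L vs MTC 23 mg/L: below toxic threshold.

19.7 mg/L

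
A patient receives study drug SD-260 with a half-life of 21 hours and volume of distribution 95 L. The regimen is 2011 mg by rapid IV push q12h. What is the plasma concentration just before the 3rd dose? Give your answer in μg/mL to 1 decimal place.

23.8 μg/mL

f = (1/2)^(τ/t½) = (1/2)^(12/21) ≈ 0.6730.
C₀ = D/Vd = 2011/95 ≈ 21.168 μg/mL.
Before the 3rd dose, 2 doses have been given. Superposition: Cmin = C₀·(f + f²).
≈ 21.168 × (0.6730 + 0.4529) ≈ 21.168 × 1.1259 ≈ 23.833 μg/mL.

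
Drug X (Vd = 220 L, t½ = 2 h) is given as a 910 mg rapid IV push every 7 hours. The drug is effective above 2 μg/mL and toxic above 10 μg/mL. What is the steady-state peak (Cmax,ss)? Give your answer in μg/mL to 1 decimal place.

4.5 μg/mL

τ/t½ = 7/2 ≈ 3.5, so fraction remaining f = (1/2)^(7/2) ≈ 0.0884.
At steady state, accumulation factor R = 1/(1 − e^(−kτ)) ≈ 1.0970.
Each bolus raises the concentration by D/Vd = 910/220 ≈ 4.136 μg/mL.
Cmax,ss = C₀/(1 − f) ≈ 4.136/0.9116 ≈ 4.537 μg/mL.
Peak 4.5 μg/mL vs MTC 10 μg/mL: below toxic threshold.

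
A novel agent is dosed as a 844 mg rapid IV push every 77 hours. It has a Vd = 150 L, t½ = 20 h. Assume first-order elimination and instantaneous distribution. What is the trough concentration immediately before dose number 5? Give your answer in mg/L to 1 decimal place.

0.4 mg/L

f = (1/2)^(τ/t½) = (1/2)^(77/20) ≈ 0.0693.
C₀ = D/Vd = 844/150 ≈ 5.627 mg/L.
Before the 5th dose, 4 doses have been given. Superposition: Cmin = C₀·(f + f² + … + f^4).
≈ 5.627 × (0.0693 + 0.0048 + 0.0003 + 0.0000) ≈ 5.627 × 0.0744 ≈ 0.419 mg/L.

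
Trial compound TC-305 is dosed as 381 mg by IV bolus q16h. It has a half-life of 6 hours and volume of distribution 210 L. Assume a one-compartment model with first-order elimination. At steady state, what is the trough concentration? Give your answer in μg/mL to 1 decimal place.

Over one 16-h interval, 16/6 ≈ 2.6667 half-lives elapse, leaving f ≈ 0.1575 of each dose.
At steady state, accumulation factor R = 1/(1 − e^(−kτ)) ≈ 1.1869.
Each bolus raises the concentration by D/Vd = 381/210 ≈ 1.814 μg/mL.
Steady-state peak Cmax,ss = C₀·R ≈ 1.814 × 1.1869 ≈ 2.153 μg/mL.
One interval later, Cmin,ss = Cmax,ss·e^(−kτ) ≈ 2.153 × 0.1575 ≈ 0.339 μg/mL.

0.3 μg/mL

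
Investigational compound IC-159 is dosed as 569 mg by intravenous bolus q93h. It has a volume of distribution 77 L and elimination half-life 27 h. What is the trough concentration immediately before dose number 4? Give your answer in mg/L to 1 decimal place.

f = (1/2)^(τ/t½) = (1/2)^(93/27) ≈ 0.0919.
C₀ = D/Vd = 569/77 ≈ 7.390 mg/L.
Before the 4th dose, 3 doses have been given. Superposition: Cmin = C₀·(f + f² + … + f^3).
≈ 7.390 × (0.0919 + 0.0084 + 0.0008) ≈ 7.390 × 0.1011 ≈ 0.747 mg/L.

0.7 mg/L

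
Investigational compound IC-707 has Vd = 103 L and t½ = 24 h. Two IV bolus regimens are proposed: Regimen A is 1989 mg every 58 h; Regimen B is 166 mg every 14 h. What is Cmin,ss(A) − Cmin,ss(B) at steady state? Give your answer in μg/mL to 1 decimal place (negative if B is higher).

Regimen A: f = (1/2)^(58/24) ≈ 0.1873; Cmin,ss = (1989/103)·f/(1−f) ≈ 4.450 μg/mL.
Regimen B: f = (1/2)^(14/24) ≈ 0.6674; Cmin,ss = (166/103)·f/(1−f) ≈ 3.234 μg/mL.
Difference ≈ 4.450 − 3.234 ≈ 1.216 μg/mL.

1.2 μg/mL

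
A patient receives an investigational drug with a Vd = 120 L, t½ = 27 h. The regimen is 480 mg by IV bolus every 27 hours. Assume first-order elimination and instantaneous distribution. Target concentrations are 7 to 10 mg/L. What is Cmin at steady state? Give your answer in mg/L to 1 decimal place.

4.0 mg/L

The dosing interval is 1 half-life, so f = 2^(−1) = 0.5.
Accumulation ratio R = 1/(1 − f) = 1/0.5 = 2/1.
Single-dose peak C₀ = D/Vd = 480/120 = 4 mg/L.
Steady-state peak Cmax,ss = C₀·R = 4 × 2/1 ≈ 8.000 mg/L.
Steady-state trough Cmin,ss = Cmax,ss·f ≈ 8.000 × 0.5 ≈ 4.000 mg/L.
Trough 4.0 mg/L vs MEC 7 mg/L: subtherapeutic.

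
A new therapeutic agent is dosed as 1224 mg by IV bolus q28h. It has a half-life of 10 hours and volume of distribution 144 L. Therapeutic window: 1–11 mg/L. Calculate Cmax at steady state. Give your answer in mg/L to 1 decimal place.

τ/t½ = 28/10 ≈ 2.8, so fraction remaining f = (1/2)^(28/10) ≈ 0.1436.
At steady state, accumulation factor R = 1/(1 − e^(−kτ)) ≈ 1.1677.
Each bolus raises the concentration by D/Vd = 1224/144 ≈ 8.500 mg/L.
Steady-state peak Cmax,ss = C₀·R ≈ 8.500 × 1.1677 ≈ 9.925 mg/L.
Peak 9.9 mg/L vs MTC 11 mg/L: below toxic threshold.

9.9 mg/L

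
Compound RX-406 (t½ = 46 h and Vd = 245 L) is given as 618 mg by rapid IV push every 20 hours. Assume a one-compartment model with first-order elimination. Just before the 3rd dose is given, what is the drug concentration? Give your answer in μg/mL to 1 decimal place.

3.2 μg/mL

f = (1/2)^(τ/t½) = (1/2)^(20/46) ≈ 0.7398.
C₀ = D/Vd = 618/245 ≈ 2.522 μg/mL.
Before the 3rd dose, 2 doses have been given. Superposition: Cmin = C₀·(f + f²).
≈ 2.522 × (0.7398 + 0.5473) ≈ 2.522 × 1.2871 ≈ 3.246 μg/mL.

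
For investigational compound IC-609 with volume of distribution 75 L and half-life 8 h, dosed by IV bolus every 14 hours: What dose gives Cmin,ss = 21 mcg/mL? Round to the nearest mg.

3723 mg

τ/t½ = 14/8 ≈ 1.75, so f = (1/2)^(14/8) ≈ 0.297302.
Cmin,ss = (D/Vd)·f/(1−f), so D = Cmin,ss·Vd·(1−f)/f.
D = 21 × 75 × (1−f)/f ≈ 21 × 75 × 2.36358 ≈ 3722.64 mg.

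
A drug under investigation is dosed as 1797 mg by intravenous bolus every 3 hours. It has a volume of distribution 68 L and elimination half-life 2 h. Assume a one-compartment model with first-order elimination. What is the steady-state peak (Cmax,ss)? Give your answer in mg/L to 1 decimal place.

Over one 3-h interval, 3/2 ≈ 1.5 half-lives elapse, leaving f ≈ 0.3536 of each dose.
Accumulation ratio R = 1/(1 − f) ≈ 1/0.6464 ≈ 1.5470.
Single-dose peak C₀ = D/Vd = 1797/68 ≈ 26.426 mg/L.
Steady-state peak Cmax,ss = C₀·R ≈ 26.426 × 1.5470 ≈ 40.881 mg/L.

40.9 mg/L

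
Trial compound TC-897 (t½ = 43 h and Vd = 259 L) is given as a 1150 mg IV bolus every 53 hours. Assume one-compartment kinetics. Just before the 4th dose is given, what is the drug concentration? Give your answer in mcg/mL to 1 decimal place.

3.0 mcg/mL

f = (1/2)^(τ/t½) = (1/2)^(53/43) ≈ 0.4256.
C₀ = D/Vd = 1150/259 ≈ 4.440 mcg/mL.
Before the 4th dose, 3 doses have been given. Superposition: Cmin = C₀·(f + f² + … + f^3).
≈ 4.440 × (0.4256 + 0.1811 + 0.0771) ≈ 4.440 × 0.6838 ≈ 3.036 mcg/mL.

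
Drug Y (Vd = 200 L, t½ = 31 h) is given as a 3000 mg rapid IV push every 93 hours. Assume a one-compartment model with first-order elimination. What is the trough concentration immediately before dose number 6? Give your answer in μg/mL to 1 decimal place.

f = (1/2)^(τ/t½) = (1/2)^(93/31) ≈ 0.1250.
C₀ = D/Vd = 3000/200 ≈ 15.000 μg/mL.
Before the 6th dose, 5 doses have been given. Superposition: Cmin = C₀·(f + f² + … + f^5).
≈ 15.000 × (0.1250 + 0.0156 + 0.0020 + 0.0002 + 0.0000) ≈ 15.000 × 0.1428 ≈ 2.142 μg/mL.

2.1 μg/mL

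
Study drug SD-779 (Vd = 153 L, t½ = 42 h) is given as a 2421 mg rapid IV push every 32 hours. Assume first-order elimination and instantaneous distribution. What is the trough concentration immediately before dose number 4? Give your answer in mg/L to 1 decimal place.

18.1 mg/L

f = (1/2)^(τ/t½) = (1/2)^(32/42) ≈ 0.5897.
C₀ = D/Vd = 2421/153 ≈ 15.824 mg/L.
Before the 4th dose, 3 doses have been given. Superposition: Cmin = C₀·(f + f² + … + f^3).
≈ 15.824 × (0.5897 + 0.3477 + 0.2051) ≈ 15.824 × 1.1425 ≈ 18.079 mg/L.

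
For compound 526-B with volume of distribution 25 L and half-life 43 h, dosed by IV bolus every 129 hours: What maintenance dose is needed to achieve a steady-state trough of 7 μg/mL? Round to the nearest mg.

1225 mg

τ/t½ = 129/43 ≈ 3, so f = (1/2)^(129/43) ≈ 0.125000.
Cmin,ss = (D/Vd)·f/(1−f), so D = Cmin,ss·Vd·(1−f)/f.
D = 7 × 25 × (1−f)/f ≈ 7 × 25 × 7.00000 ≈ 1225.00 mg.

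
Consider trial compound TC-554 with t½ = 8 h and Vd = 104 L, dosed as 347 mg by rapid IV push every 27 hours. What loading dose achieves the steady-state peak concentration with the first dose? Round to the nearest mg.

384 mg

f = (1/2)^(27/8) ≈ 0.096388; accumulation ratio R = 1/(1−f) ≈ 1.10667.
Loading dose to hit Cmax,ss on first dose: D_load = D_maint·R ≈ 347 × 1.10667 ≈ 384.01 mg.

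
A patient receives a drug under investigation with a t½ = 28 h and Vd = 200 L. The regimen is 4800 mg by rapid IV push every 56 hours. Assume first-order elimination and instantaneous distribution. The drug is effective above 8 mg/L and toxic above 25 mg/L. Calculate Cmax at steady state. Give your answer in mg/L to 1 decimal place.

τ = 56 h = 2 half-lives, so f = (1/2)^2 = 0.25.
At steady state, R = 1/(1 − 0.25) = 4/3.
Single-dose peak C₀ = D/Vd = 4800/200 = 24 mg/L.
Steady-state peak Cmax,ss = C₀·R = 24 × 4/3 ≈ 32.000 mg/L.
Peak 32.0 mg/L vs MTC 25 mg/L: exceeds toxic threshold.

32.0 mg/L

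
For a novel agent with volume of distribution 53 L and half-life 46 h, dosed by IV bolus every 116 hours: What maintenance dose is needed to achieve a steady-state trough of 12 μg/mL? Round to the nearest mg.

τ/t½ = 116/46 ≈ 2.5217, so f = (1/2)^(116/46) ≈ 0.174133.
Cmin,ss = (D/Vd)·f/(1−f), so D = Cmin,ss·Vd·(1−f)/f.
D = 12 × 53 × (1−f)/f ≈ 12 × 53 × 4.74274 ≈ 3016.38 mg.

3016 mg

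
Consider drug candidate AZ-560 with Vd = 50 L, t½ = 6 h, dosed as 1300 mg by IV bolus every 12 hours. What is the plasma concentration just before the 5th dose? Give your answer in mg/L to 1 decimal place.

f = (1/2)^(τ/t½) = (1/2)^(12/6) ≈ 0.2500.
C₀ = D/Vd = 1300/50 ≈ 26.000 mg/L.
Before the 5th dose, 4 doses have been given. Superposition: Cmin = C₀·(f + f² + … + f^4).
≈ 26.000 × (0.2500 + 0.0625 + 0.0156 + 0.0039) ≈ 26.000 × 0.3320 ≈ 8.632 mg/L.

8.6 mg/L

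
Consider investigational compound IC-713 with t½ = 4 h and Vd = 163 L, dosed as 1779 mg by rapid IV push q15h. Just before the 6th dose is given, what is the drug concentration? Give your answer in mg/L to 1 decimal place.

0.9 mg/L

f = (1/2)^(τ/t½) = (1/2)^(15/4) ≈ 0.0743.
C₀ = D/Vd = 1779/163 ≈ 10.914 mg/L.
Before the 6th dose, 5 doses have been given. Superposition: Cmin = C₀·(f + f² + … + f^5).
≈ 10.914 × (0.0743 + 0.0055 + 0.0004 + 0.0000 + 0.0000) ≈ 10.914 × 0.0802 ≈ 0.875 mg/L.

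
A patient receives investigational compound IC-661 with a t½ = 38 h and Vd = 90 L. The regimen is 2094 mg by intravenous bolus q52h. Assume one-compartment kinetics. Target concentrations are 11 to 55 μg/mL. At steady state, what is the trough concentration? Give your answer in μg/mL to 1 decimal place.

Over one 52-h interval, 52/38 ≈ 1.3684 half-lives elapse, leaving f ≈ 0.3873 of each dose.
Each bolus raises the concentration by D/Vd = 2094/90 ≈ 23.267 μg/mL.
Steady-state trough Cmin,ss = C₀·f/(1−f) ≈ 23.267 × 0.3873/0.6127 ≈ 14.708 μg/mL.
Trough 14.7 μg/mL vs MEC 11 μg/mL: adequate.

14.7 μg/mL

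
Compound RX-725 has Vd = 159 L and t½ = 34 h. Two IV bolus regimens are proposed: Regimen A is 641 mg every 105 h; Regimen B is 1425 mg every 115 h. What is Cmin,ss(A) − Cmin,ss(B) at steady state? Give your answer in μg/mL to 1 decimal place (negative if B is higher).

-0.4 μg/mL

Regimen A: f = (1/2)^(105/34) ≈ 0.1176; Cmin,ss = (641/159)·f/(1−f) ≈ 0.537 μg/mL.
Regimen B: f = (1/2)^(115/34) ≈ 0.0959; Cmin,ss = (1425/159)·f/(1−f) ≈ 0.951 μg/mL.
Difference ≈ 0.537 − 0.951 ≈ -0.414 μg/mL.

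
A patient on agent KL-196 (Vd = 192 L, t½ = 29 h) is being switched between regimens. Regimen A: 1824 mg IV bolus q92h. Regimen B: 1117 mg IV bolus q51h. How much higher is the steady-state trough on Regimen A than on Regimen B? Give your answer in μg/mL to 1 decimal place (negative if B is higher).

-1.3 μg/mL

Regimen A: f = (1/2)^(92/29) ≈ 0.1109; Cmin,ss = (1824/192)·f/(1−f) ≈ 1.185 μg/mL.
Regimen B: f = (1/2)^(51/29) ≈ 0.2955; Cmin,ss = (1117/192)·f/(1−f) ≈ 2.440 μg/mL.
Difference ≈ 1.185 − 2.440 ≈ -1.255 μg/mL.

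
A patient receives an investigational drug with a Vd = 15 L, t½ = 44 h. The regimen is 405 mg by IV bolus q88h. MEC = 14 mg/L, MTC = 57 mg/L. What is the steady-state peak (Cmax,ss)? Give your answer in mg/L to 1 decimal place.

The dosing interval is 2 half-lives, so f = 2^(−2) = 0.25.
At steady state, R = 1/(1 − 0.25) = 4/3.
Single-dose peak C₀ = D/Vd = 405/15 = 27 mg/L.
Steady-state peak Cmax,ss = C₀·R = 27 × 4/3 ≈ 36.000 mg/L.
Peak 36.0 mg/L vs MTC 57 mg/L: below toxic threshold.

36.0 mg/L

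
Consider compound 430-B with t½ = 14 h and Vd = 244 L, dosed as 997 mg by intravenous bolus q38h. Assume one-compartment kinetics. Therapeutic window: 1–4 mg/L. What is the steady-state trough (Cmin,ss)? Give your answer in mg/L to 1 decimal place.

0.7 mg/L

Over one 38-h interval, 38/14 ≈ 2.7143 half-lives elapse, leaving f ≈ 0.1524 of each dose.
At steady state, accumulation factor R = 1/(1 − e^(−kτ)) ≈ 1.1798.
Each bolus raises the concentration by D/Vd = 997/244 ≈ 4.086 mg/L.
Steady-state peak Cmax,ss = C₀·R ≈ 4.086 × 1.1798 ≈ 4.821 mg/L.
Steady-state trough Cmin,ss = Cmax,ss·f ≈ 4.821 × 0.1524 ≈ 0.735 mg/L.
Trough 0.7 mg/L vs MEC 1 mg/L: subtherapeutic.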